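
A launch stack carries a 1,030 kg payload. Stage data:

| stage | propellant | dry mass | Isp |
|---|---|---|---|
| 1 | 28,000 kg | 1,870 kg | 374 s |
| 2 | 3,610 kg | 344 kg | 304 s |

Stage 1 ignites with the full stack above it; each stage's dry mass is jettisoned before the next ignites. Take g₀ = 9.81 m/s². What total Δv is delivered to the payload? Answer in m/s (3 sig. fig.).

Ignition mass of stage 1 = 28,000+1,870 + 3,610+344 + 1,030 = 34,854 kg.
Stage 1: m₀ = 34,854 kg, m_f = 34,854 − 28,000 = 6,854 kg; Δv = 374×9.81×ln(5.085) = 3668.9×1.6263 ≈ 5967 m/s.
Stage 2: m₀ = 4,984 kg, m_f = 4,984 − 3,610 = 1,374 kg; Δv = 304×9.81×ln(3.627) = 2982.2×1.2885 ≈ 3843 m/s.
Total Δv = 5967 + 3843 = 9810 m/s.

Δv ≈ 9810 m/s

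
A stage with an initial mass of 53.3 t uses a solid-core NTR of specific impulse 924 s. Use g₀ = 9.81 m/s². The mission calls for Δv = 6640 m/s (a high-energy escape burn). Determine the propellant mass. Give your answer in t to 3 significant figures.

propellant mass ≈ 27.7 t

v_e = Isp · g₀ = 924 × 9.81 = 9064.4 m/s.
m₀/m_f = exp(Δv / v_e) = exp(6640 / 9064.4) = exp(0.7325) = 2.0803.
m_f = 53.3 / 2.0803 = 25.6213 t, so propellant = m₀ − m_f = 53.3 − 25.6213 = 27.6787 t.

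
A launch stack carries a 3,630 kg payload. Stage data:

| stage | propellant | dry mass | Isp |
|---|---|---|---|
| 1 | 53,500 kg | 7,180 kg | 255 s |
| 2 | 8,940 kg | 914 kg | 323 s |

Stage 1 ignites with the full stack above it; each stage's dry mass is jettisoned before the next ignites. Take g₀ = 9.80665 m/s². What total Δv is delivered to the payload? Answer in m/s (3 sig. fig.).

Ignition mass of stage 1 = 53,500+7,180 + 8,940+914 + 3,630 = 74,164 kg.
Stage 1: m₀ = 74,164 kg, m_f = 74,164 − 53,500 = 20,664 kg; Δv = 255×9.80665×ln(3.589) = 2500.7×1.2779 ≈ 3196 m/s.
Stage 2: m₀ = 13,484 kg, m_f = 13,484 − 8,940 = 4,544 kg; Δv = 323×9.80665×ln(2.967) = 3167.5×1.0877 ≈ 3445 m/s.
Total Δv = 3196 + 3445 = 6641 m/s.

Δv ≈ 6640 m/s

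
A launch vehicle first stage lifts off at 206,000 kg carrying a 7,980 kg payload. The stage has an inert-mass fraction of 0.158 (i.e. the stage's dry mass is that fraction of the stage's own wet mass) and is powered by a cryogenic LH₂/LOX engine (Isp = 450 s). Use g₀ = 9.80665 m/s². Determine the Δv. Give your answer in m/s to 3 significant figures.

Δv ≈ 7310 m/s

Stage wet mass = m₀ − payload = 206,000 − 7,980 = 198,020 kg.
Stage dry mass = ε × stage wet mass = 0.158 × 198,020 = 31,287.2 kg.
Burnout mass m_f = stage dry + payload = 31,287.2 + 7,980 = 39,267.2 kg.
v_e = Isp · g₀ = 450 × 9.80665 = 4413.0 m/s.
Using Δv = v_e ln(m₀/m_f): Δv = v_e · ln(206,000/39,267.2) = 4413.0 × ln(5.246) = 4413.0 × 1.6575 ≈ 7314 m/s.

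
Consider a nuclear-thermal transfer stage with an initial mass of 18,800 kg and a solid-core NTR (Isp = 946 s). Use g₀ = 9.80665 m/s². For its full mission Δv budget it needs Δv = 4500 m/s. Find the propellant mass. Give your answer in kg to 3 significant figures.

v_e = Isp · g₀ = 946 × 9.80665 = 9277.1 m/s.
By the Tsiolkovsky rocket equation, m₀/m_f = exp(Δv / v_e) = exp(4500 / 9277.1) = exp(0.4851) = 1.6243.
m_f = 18,800 / 1.6243 = 11,574.2 kg, so propellant = m₀ − m_f = 18,800 − 11,574.2 = 7,225.8 kg.

propellant mass ≈ 7230 kg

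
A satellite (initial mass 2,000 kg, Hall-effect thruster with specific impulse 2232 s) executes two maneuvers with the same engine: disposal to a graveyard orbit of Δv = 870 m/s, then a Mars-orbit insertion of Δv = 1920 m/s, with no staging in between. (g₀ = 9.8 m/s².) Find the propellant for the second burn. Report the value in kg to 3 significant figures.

propellant for the second burn ≈ 162 kg

v_e = Isp · g₀ = 2232 × 9.8 = 21873.6 m/s.
After the first burn: m = 2000 × exp(−870/21873.6) = 2000 × 0.96101 = 1,922.02 kg.
After the second burn: m = 1,922.02 × exp(−1920/21873.6) = 1,922.02 × 0.91597 = 1,760.51 kg.
Second-burn propellant = 1,922.02 − 1,760.51 = 161.51 kg.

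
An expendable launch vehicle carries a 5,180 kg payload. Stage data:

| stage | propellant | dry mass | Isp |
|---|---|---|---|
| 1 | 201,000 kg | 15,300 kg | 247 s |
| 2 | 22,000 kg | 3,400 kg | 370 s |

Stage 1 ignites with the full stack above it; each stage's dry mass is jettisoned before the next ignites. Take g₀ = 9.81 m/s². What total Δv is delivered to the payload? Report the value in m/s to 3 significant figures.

Δv ≈ 8690 m/s

Ignition mass of stage 1 = 201,000+15,300 + 22,000+3,400 + 5,180 = 246,880 kg.
Stage 1: m₀ = 246,880 kg, m_f = 246,880 − 201,000 = 45,880 kg; Δv = 247×9.81×ln(5.381) = 2423.1×1.6829 ≈ 4078 m/s.
Stage 2: m₀ = 30,580 kg, m_f = 30,580 − 22,000 = 8,580 kg; Δv = 370×9.81×ln(3.564) = 3629.7×1.2709 ≈ 4613 m/s.
Total Δv = 4078 + 4613 = 8691 m/s.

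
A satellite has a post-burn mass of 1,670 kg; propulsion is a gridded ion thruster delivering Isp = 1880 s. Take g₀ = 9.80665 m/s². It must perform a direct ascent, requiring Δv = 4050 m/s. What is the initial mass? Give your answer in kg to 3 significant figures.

v_e = Isp · g₀ = 1880 × 9.80665 = 18436.5 m/s.
Using Δv = v_e ln(m₀/m_f): m₀/m_f = exp(Δv / v_e) = exp(4050 / 18436.5) = exp(0.2197) = 1.2457.
m₀ = m_f × 1.2457 = 1,670 × 1.2457 = 2,080.32 kg.

initial mass ≈ 2080 kg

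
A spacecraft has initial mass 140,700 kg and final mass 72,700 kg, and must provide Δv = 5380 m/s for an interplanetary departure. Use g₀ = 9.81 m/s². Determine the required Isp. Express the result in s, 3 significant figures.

Isp ≈ 831 s

ln(m₀/m_f) = ln(140700/72700) = ln(1.935) = 0.6603.
Using Δv = v_e ln(m₀/m_f): v_e = Δv / ln(m₀/m_f) = 5380 / 0.6603 = 8148.0 m/s.
Isp = v_e / g₀ = 8148.0 / 9.81 = 830.6 s.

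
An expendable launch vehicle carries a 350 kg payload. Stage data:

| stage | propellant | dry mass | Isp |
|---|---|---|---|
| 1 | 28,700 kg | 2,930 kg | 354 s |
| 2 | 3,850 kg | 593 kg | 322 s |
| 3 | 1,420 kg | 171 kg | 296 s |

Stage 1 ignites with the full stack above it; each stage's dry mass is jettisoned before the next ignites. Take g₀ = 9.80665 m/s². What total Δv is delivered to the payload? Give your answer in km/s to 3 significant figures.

Ignition mass of stage 1 = 28,700+2,930 + 3,850+593 + 1,420+171 + 350 = 38,014 kg.
Stage 1: m₀ = 38,014 kg, m_f = 38,014 − 28,700 = 9,314 kg; Δv = 354×9.80665×ln(4.081) = 3471.6×1.4064 ≈ 4883 m/s.
Stage 2: m₀ = 6,384 kg, m_f = 6,384 − 3,850 = 2,534 kg; Δv = 322×9.80665×ln(2.519) = 3157.7×0.9240 ≈ 2918 m/s.
Stage 3: m₀ = 1,941 kg, m_f = 1,941 − 1,420 = 521 kg; Δv = 296×9.80665×ln(3.726) = 2902.8×1.3152 ≈ 3818 m/s.
Total Δv = 4883 + 2918 + 3818 = 11619 m/s.

Δv ≈ 11.6 km/s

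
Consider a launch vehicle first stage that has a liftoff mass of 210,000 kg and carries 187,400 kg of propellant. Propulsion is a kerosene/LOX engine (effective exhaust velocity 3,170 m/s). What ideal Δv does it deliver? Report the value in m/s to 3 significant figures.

Δv ≈ 7070 m/s

m_f = m₀ − m_prop = 210,000 − 187,400 = 22,600 kg.
From the ideal rocket equation, Δv = v_e · ln(m₀/m_f) = 3170.0 × ln(9.292) = 3170.0 × 2.2292 ≈ 7066.4 m/s.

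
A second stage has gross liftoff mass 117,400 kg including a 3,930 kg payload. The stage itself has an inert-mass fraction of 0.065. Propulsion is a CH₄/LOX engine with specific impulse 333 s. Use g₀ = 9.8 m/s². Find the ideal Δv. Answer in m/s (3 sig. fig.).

Δv ≈ 7640 m/s

Stage wet mass = m₀ − payload = 117,400 − 3,930 = 113,470 kg.
Stage dry mass = ε × stage wet mass = 0.065 × 113,470 = 7,375.55 kg.
Burnout mass m_f = stage dry + payload = 7,375.55 + 3,930 = 11,305.55 kg.
v_e = Isp · g₀ = 333 × 9.8 = 3263.4 m/s.
From the ideal rocket equation, Δv = v_e · ln(117,400/11,305.55) = 3263.4 × ln(10.38) = 3263.4 × 2.3403 ≈ 7637 m/s.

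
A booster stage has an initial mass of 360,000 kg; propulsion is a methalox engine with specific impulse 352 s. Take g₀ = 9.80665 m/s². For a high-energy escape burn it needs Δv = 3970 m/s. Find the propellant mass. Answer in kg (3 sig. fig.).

v_e = Isp · g₀ = 352 × 9.80665 = 3451.9 m/s.
Rocket equation: m₀/m_f = exp(Δv / v_e) = exp(3970 / 3451.9) = exp(1.1501) = 3.1584.
m_f = 360,000 / 3.1584 = 113,982 kg, so propellant = m₀ − m_f = 360,000 − 113,982 = 246,018 kg.

propellant mass ≈ 246000 kg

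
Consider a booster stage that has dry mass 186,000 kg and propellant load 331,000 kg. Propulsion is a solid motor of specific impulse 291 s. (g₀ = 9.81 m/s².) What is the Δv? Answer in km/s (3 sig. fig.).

Δv ≈ 2.92 km/s

v_e = Isp · g₀ = 291 × 9.81 = 2854.7 m/s.
m₀ = m_dry + m_prop = 186,000 + 331,000 = 517,000 kg.
Rocket equation: Δv = v_e · ln(m₀/m_f) = 2854.7 × ln(2.78) = 2854.7 × 1.0223 ≈ 2918.4 m/s.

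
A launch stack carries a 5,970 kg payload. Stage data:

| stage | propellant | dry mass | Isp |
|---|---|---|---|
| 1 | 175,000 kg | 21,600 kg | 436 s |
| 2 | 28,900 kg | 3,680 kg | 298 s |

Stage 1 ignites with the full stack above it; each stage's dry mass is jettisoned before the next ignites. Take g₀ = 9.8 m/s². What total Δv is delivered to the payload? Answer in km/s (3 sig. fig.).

Ignition mass of stage 1 = 175,000+21,600 + 28,900+3,680 + 5,970 = 235,150 kg.
Stage 1: m₀ = 235,150 kg, m_f = 235,150 − 175,000 = 60,150 kg; Δv = 436×9.8×ln(3.909) = 4272.8×1.3634 ≈ 5825 m/s.
Stage 2: m₀ = 38,550 kg, m_f = 38,550 − 28,900 = 9,650 kg; Δv = 298×9.8×ln(3.995) = 2920.4×1.3850 ≈ 4045 m/s.
Total Δv = 5825 + 4045 = 9870 m/s.

Δv ≈ 9.87 km/s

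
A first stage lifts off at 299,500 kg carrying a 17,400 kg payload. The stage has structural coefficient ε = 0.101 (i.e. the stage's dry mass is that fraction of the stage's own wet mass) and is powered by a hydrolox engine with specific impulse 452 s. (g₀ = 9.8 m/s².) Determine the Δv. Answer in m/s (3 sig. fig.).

Δv ≈ 8310 m/s

Stage wet mass = m₀ − payload = 299,500 − 17,400 = 282,100 kg.
Stage dry mass = ε × stage wet mass = 0.101 × 282,100 = 28,492.1 kg.
Burnout mass m_f = stage dry + payload = 28,492.1 + 17,400 = 45,892.1 kg.
v_e = Isp · g₀ = 452 × 9.8 = 4429.6 m/s.
By the Tsiolkovsky rocket equation, Δv = v_e · ln(299,500/45,892.1) = 4429.6 × ln(6.526) = 4429.6 × 1.8758 ≈ 8309 m/s.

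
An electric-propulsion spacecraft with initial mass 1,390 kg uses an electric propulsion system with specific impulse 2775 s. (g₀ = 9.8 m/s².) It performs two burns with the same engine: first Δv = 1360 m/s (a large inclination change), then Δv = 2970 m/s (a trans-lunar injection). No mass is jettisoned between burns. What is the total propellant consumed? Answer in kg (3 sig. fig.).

v_e = Isp · g₀ = 2775 × 9.8 = 27195.0 m/s.
After the first burn: m = 1390 × exp(−1360/27195.0) = 1390 × 0.95122 = 1,322.2 kg.
After the second burn: m = 1,322.2 × exp(−2970/27195.0) = 1,322.2 × 0.89654 = 1,185.41 kg.
Total propellant = m₀ − m_final = 1390 − 1,185.41 = 204.59 kg.

total propellant consumed ≈ 205 kg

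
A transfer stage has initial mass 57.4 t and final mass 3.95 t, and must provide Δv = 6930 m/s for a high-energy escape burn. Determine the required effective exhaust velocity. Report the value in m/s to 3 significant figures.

ln(m₀/m_f) = ln(57400/3950) = ln(14.53) = 2.6763.
v_e = Δv / ln(m₀/m_f) = 6930 / 2.6763 = 2589.4 m/s.

v_e ≈ 2590 m/s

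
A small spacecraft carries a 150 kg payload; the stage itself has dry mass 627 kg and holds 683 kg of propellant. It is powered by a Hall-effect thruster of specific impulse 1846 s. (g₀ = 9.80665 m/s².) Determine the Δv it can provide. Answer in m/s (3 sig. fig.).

Δv ≈ 11400 m/s

v_e = Isp · g₀ = 1846 × 9.80665 = 18103.1 m/s.
m₀ = payload + dry + propellant = 150 + 627 + 683 = 1,460 kg.
m_f = payload + dry = 150 + 627 = 777 kg.
By the Tsiolkovsky rocket equation, Δv = v_e · ln(m₀/m_f) = 18103.1 × ln(1.879) = 18103.1 × 0.6308 ≈ 11418.5 m/s.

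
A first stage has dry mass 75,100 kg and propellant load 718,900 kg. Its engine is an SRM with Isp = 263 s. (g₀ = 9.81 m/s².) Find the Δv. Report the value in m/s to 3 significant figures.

v_e = Isp · g₀ = 263 × 9.81 = 2580.0 m/s.
m₀ = m_dry + m_prop = 75,100 + 718,900 = 794,000 kg.
Using Δv = v_e ln(m₀/m_f): Δv = v_e · ln(m₀/m_f) = 2580.0 × ln(10.57) = 2580.0 × 2.3583 ≈ 6084.4 m/s.

Δv ≈ 6080 m/s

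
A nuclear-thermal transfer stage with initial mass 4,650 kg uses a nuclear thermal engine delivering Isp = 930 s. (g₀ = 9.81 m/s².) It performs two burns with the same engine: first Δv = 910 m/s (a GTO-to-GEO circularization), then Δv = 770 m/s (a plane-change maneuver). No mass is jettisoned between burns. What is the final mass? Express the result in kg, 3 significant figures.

final mass ≈ 3870 kg

v_e = Isp · g₀ = 930 × 9.81 = 9123.3 m/s.
After the first burn: m = 4650 × exp(−910/9123.3) = 4650 × 0.90507 = 4,208.58 kg.
After the second burn: m = 4,208.58 × exp(−770/9123.3) = 4,208.58 × 0.91906 = 3,867.94 kg.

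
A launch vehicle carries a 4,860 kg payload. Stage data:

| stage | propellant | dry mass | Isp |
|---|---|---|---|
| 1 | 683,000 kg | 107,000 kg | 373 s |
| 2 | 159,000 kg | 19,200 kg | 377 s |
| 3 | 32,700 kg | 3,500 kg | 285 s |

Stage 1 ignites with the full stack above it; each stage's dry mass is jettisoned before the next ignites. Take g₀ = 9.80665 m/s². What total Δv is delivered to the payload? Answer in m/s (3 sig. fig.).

Ignition mass of stage 1 = 683,000+107,000 + 159,000+19,200 + 32,700+3,500 + 4,860 = 1,009,260 kg.
Stage 1: m₀ = 1,009,260 kg, m_f = 1,009,260 − 683,000 = 326,260 kg; Δv = 373×9.80665×ln(3.093) = 3657.9×1.1293 ≈ 4131 m/s.
Stage 2: m₀ = 219,260 kg, m_f = 219,260 − 159,000 = 60,260 kg; Δv = 377×9.80665×ln(3.639) = 3697.1×1.2916 ≈ 4775 m/s.
Stage 3: m₀ = 41,060 kg, m_f = 41,060 − 32,700 = 8,360 kg; Δv = 285×9.80665×ln(4.911) = 2794.9×1.5916 ≈ 4448 m/s.
Total Δv = 4131 + 4775 + 4448 = 13354 m/s.

Δv ≈ 13400 m/s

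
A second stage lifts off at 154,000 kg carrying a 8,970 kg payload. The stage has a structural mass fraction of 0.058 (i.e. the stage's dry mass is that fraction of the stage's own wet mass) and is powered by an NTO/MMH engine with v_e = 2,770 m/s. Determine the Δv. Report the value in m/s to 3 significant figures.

Stage wet mass = m₀ − payload = 154,000 − 8,970 = 145,030 kg.
Stage dry mass = ε × stage wet mass = 0.058 × 145,030 = 8,411.74 kg.
Burnout mass m_f = stage dry + payload = 8,411.74 + 8,970 = 17,381.74 kg.
Using Δv = v_e ln(m₀/m_f): Δv = v_e · ln(154,000/17,381.74) = 2770.0 × ln(8.86) = 2770.0 × 2.1815 ≈ 6043 m/s.

Δv ≈ 6040 m/s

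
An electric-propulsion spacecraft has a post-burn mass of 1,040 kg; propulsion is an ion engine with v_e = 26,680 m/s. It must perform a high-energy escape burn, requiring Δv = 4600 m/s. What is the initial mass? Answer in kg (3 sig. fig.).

m₀/m_f = exp(Δv / v_e) = exp(4600 / 26680.0) = exp(0.1724) = 1.1882.
m₀ = m_f × 1.1882 = 1,040 × 1.1882 = 1,235.73 kg.

initial mass ≈ 1240 kg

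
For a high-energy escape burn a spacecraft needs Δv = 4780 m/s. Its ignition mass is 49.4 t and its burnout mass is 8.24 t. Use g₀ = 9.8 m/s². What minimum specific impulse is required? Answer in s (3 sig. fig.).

ln(m₀/m_f) = ln(49400/8240) = ln(5.995) = 1.7910.
From the ideal rocket equation, v_e = Δv / ln(m₀/m_f) = 4780 / 1.7910 = 2669.0 m/s.
Isp = v_e / g₀ = 2669.0 / 9.8 = 272.3 s.

Isp ≈ 272 s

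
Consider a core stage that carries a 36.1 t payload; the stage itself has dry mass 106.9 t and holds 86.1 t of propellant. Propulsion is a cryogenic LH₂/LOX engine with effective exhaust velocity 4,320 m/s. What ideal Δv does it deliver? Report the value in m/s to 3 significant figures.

m₀ = payload + dry + propellant = 36.1 + 106.9 + 86.1 = 229.1 t.
m_f = payload + dry = 36.1 + 106.9 = 143 t.
Using Δv = v_e ln(m₀/m_f): Δv = v_e · ln(m₀/m_f) = 4320.0 × ln(1.602) = 4320.0 × 0.4713 ≈ 2036.1 m/s.

Δv ≈ 2040 m/s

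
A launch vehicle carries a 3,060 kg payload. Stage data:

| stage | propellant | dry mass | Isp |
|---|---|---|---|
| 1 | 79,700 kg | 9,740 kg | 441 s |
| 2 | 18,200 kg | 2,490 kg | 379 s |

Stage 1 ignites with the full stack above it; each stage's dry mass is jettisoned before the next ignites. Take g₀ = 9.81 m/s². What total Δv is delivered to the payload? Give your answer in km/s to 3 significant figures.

Δv ≈ 10.7 km/s

Ignition mass of stage 1 = 79,700+9,740 + 18,200+2,490 + 3,060 = 113,190 kg.
Stage 1: m₀ = 113,190 kg, m_f = 113,190 − 79,700 = 33,490 kg; Δv = 441×9.81×ln(3.38) = 4326.2×1.2178 ≈ 5269 m/s.
Stage 2: m₀ = 23,750 kg, m_f = 23,750 − 18,200 = 5,550 kg; Δv = 379×9.81×ln(4.279) = 3718.0×1.4538 ≈ 5405 m/s.
Total Δv = 5269 + 5405 = 10674 m/s.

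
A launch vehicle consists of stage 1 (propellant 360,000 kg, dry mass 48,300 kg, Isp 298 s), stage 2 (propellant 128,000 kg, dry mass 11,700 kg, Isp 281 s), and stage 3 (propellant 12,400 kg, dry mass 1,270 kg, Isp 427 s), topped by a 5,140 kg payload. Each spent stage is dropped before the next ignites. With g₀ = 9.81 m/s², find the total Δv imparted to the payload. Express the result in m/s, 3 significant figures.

Ignition mass of stage 1 = 360,000+48,300 + 128,000+11,700 + 12,400+1,270 + 5,140 = 566,810 kg.
Stage 1: m₀ = 566,810 kg, m_f = 566,810 − 360,000 = 206,810 kg; Δv = 298×9.81×ln(2.741) = 2923.4×1.0082 ≈ 2947 m/s.
Stage 2: m₀ = 158,510 kg, m_f = 158,510 − 128,000 = 30,510 kg; Δv = 281×9.81×ln(5.195) = 2756.6×1.6478 ≈ 4542 m/s.
Stage 3: m₀ = 18,810 kg, m_f = 18,810 − 12,400 = 6,410 kg; Δv = 427×9.81×ln(2.934) = 4188.9×1.0765 ≈ 4509 m/s.
Total Δv = 2947 + 4542 + 4509 = 11998 m/s.

Δv ≈ 12000 m/s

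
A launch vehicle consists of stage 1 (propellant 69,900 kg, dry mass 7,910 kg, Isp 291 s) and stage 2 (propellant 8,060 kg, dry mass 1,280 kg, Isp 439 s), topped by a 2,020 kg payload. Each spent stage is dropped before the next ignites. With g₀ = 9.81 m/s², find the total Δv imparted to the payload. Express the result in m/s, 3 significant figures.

Ignition mass of stage 1 = 69,900+7,910 + 8,060+1,280 + 2,020 = 89,170 kg.
Stage 1: m₀ = 89,170 kg, m_f = 89,170 − 69,900 = 19,270 kg; Δv = 291×9.81×ln(4.627) = 2854.7×1.5320 ≈ 4373 m/s.
Stage 2: m₀ = 11,360 kg, m_f = 11,360 − 8,060 = 3,300 kg; Δv = 439×9.81×ln(3.442) = 4306.6×1.2362 ≈ 5324 m/s.
Total Δv = 4373 + 5324 = 9697 m/s.

Δv ≈ 9700 m/s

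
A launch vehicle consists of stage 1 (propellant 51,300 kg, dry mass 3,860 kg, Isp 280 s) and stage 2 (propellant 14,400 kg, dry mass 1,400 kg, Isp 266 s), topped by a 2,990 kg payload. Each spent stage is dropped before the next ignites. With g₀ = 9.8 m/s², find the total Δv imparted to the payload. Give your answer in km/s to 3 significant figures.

Ignition mass of stage 1 = 51,300+3,860 + 14,400+1,400 + 2,990 = 73,950 kg.
Stage 1: m₀ = 73,950 kg, m_f = 73,950 − 51,300 = 22,650 kg; Δv = 280×9.8×ln(3.265) = 2744.0×1.1832 ≈ 3247 m/s.
Stage 2: m₀ = 18,790 kg, m_f = 18,790 − 14,400 = 4,390 kg; Δv = 266×9.8×ln(4.28) = 2606.8×1.4540 ≈ 3790 m/s.
Total Δv = 3247 + 3790 = 7037 m/s.

Δv ≈ 7.04 km/s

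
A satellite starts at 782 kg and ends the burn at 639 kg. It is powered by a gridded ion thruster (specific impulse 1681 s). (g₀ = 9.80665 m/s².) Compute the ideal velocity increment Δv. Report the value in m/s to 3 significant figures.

v_e = Isp · g₀ = 1681 × 9.80665 = 16485.0 m/s.
Using Δv = v_e ln(m₀/m_f): Δv = v_e · ln(m₀/m_f) = 16485.0 × ln(1.224) = 16485.0 × 0.2020 ≈ 3329.1 m/s.

Δv ≈ 3330 m/s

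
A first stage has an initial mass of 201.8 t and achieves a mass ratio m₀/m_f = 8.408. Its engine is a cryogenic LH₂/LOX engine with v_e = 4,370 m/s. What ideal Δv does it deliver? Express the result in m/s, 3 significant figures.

Δv ≈ 9300 m/s

Δv = v_e · ln(8.408) = 4370.0 × 2.1292 ≈ 9304.5 m/s.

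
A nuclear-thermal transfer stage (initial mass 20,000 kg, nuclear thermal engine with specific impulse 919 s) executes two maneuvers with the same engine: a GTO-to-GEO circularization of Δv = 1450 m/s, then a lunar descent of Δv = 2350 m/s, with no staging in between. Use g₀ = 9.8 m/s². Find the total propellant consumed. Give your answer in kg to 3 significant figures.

v_e = Isp · g₀ = 919 × 9.8 = 9006.2 m/s.
After the first burn: m = 20000 × exp(−1450/9006.2) = 20000 × 0.85129 = 17,025.8 kg.
After the second burn: m = 17,025.8 × exp(−2350/9006.2) = 17,025.8 × 0.77033 = 13,115.5 kg.
Total propellant = m₀ − m_final = 20000 − 13,115.5 = 6,884.5 kg.

total propellant consumed ≈ 6880 kg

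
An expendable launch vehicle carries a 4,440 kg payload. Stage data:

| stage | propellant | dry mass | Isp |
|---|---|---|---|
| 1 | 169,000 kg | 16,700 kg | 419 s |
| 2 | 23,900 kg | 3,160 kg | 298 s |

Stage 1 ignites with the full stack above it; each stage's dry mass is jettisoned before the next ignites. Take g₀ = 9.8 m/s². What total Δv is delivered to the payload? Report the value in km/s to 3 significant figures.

Δv ≈ 10.3 km/s

Ignition mass of stage 1 = 169,000+16,700 + 23,900+3,160 + 4,440 = 217,200 kg.
Stage 1: m₀ = 217,200 kg, m_f = 217,200 − 169,000 = 48,200 kg; Δv = 419×9.8×ln(4.506) = 4106.2×1.5055 ≈ 6182 m/s.
Stage 2: m₀ = 31,500 kg, m_f = 31,500 − 23,900 = 7,600 kg; Δv = 298×9.8×ln(4.145) = 2920.4×1.4218 ≈ 4152 m/s.
Total Δv = 6182 + 4152 = 10334 m/s.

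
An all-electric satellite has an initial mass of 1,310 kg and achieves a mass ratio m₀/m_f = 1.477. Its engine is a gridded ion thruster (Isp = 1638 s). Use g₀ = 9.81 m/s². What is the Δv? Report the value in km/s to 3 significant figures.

Δv ≈ 6.27 km/s

v_e = Isp · g₀ = 1638 × 9.81 = 16068.8 m/s.
Δv = v_e · ln(1.477) = 16068.8 × 0.3900 ≈ 6267.0 m/s.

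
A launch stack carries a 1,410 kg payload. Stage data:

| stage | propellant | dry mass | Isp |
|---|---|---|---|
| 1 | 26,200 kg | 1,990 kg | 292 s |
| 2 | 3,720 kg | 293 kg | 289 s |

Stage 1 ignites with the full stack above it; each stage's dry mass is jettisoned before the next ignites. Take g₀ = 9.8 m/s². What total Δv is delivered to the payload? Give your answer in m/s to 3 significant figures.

Δv ≈ 7610 m/s

Ignition mass of stage 1 = 26,200+1,990 + 3,720+293 + 1,410 = 33,613 kg.
Stage 1: m₀ = 33,613 kg, m_f = 33,613 − 26,200 = 7,413 kg; Δv = 292×9.8×ln(4.534) = 2861.6×1.5117 ≈ 4326 m/s.
Stage 2: m₀ = 5,423 kg, m_f = 5,423 − 3,720 = 1,703 kg; Δv = 289×9.8×ln(3.184) = 2832.2×1.1583 ≈ 3280 m/s.
Total Δv = 4326 + 3280 = 7606 m/s.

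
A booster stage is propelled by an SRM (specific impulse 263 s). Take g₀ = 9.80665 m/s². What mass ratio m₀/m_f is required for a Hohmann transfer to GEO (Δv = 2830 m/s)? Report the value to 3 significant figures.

v_e = Isp · g₀ = 263 × 9.80665 = 2579.1 m/s.
By the Tsiolkovsky rocket equation, m₀/m_f = exp(Δv / v_e) = exp(2830 / 2579.1) = exp(1.0973) = 2.9959.

mass ratio ≈ 3.00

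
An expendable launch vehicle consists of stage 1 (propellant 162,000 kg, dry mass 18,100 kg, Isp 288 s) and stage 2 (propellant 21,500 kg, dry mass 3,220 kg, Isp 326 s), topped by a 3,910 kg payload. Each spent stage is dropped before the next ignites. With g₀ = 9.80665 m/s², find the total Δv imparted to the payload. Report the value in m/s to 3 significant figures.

Δv ≈ 8670 m/s

Ignition mass of stage 1 = 162,000+18,100 + 21,500+3,220 + 3,910 = 208,730 kg.
Stage 1: m₀ = 208,730 kg, m_f = 208,730 − 162,000 = 46,730 kg; Δv = 288×9.80665×ln(4.467) = 2824.3×1.4967 ≈ 4227 m/s.
Stage 2: m₀ = 28,630 kg, m_f = 28,630 − 21,500 = 7,130 kg; Δv = 326×9.80665×ln(4.015) = 3197.0×1.3901 ≈ 4444 m/s.
Total Δv = 4227 + 4444 = 8671 m/s.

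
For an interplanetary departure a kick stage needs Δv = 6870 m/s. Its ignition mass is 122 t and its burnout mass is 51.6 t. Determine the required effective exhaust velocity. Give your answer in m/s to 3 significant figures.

v_e ≈ 7980 m/s

ln(m₀/m_f) = ln(122000/51600) = ln(2.364) = 0.8605.
From the ideal rocket equation, v_e = Δv / ln(m₀/m_f) = 6870 / 0.8605 = 7983.7 m/s.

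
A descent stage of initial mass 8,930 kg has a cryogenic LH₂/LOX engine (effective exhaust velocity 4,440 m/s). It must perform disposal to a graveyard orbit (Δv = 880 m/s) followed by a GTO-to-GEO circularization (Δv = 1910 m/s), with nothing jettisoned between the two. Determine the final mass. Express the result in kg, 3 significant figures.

final mass ≈ 4760 kg

After the first burn: m = 8930 × exp(−880/4440.0) = 8930 × 0.82021 = 7,324.48 kg.
After the second burn: m = 7,324.48 × exp(−1910/4440.0) = 7,324.48 × 0.65039 = 4,763.77 kg.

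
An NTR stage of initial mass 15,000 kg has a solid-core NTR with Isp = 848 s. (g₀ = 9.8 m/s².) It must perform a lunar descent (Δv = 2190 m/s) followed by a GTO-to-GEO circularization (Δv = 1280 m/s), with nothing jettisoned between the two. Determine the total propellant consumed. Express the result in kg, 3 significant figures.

total propellant consumed ≈ 5120 kg

v_e = Isp · g₀ = 848 × 9.8 = 8310.4 m/s.
After the first burn: m = 15000 × exp(−2190/8310.4) = 15000 × 0.76834 = 11,525.1 kg.
After the second burn: m = 11,525.1 × exp(−1280/8310.4) = 11,525.1 × 0.85725 = 9,879.89 kg.
Total propellant = m₀ − m_final = 15000 − 9,879.89 = 5,120.11 kg.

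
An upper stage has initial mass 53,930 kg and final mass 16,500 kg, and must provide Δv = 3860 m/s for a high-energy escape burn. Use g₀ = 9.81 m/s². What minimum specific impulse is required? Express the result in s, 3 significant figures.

ln(m₀/m_f) = ln(53930/16500) = ln(3.268) = 1.1843.
Using Δv = v_e ln(m₀/m_f): v_e = Δv / ln(m₀/m_f) = 3860 / 1.1843 = 3259.2 m/s.
Isp = v_e / g₀ = 3259.2 / 9.81 = 332.2 s.

Isp ≈ 332 s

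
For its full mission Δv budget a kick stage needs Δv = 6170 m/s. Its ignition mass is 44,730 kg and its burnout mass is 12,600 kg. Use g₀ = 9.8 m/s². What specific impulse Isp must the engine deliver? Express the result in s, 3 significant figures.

ln(m₀/m_f) = ln(44730/12600) = ln(3.55) = 1.2669.
v_e = Δv / ln(m₀/m_f) = 6170 / 1.2669 = 4870.0 m/s.
Isp = v_e / g₀ = 4870.0 / 9.8 = 496.9 s.

Isp ≈ 497 s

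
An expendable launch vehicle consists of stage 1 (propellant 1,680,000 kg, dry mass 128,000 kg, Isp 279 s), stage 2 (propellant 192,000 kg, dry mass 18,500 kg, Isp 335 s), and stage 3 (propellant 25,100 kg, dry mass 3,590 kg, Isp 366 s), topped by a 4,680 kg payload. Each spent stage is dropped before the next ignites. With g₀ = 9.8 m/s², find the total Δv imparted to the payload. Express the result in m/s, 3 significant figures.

Δv ≈ 14800 m/s

Ignition mass of stage 1 = 1,680,000+128,000 + 192,000+18,500 + 25,100+3,590 + 4,680 = 2,051,870 kg.
Stage 1: m₀ = 2,051,870 kg, m_f = 2,051,870 − 1,680,000 = 371,870 kg; Δv = 279×9.8×ln(5.518) = 2734.2×1.7080 ≈ 4670 m/s.
Stage 2: m₀ = 243,870 kg, m_f = 243,870 − 192,000 = 51,870 kg; Δv = 335×9.8×ln(4.702) = 3283.0×1.5479 ≈ 5082 m/s.
Stage 3: m₀ = 33,370 kg, m_f = 33,370 − 25,100 = 8,270 kg; Δv = 366×9.8×ln(4.035) = 3586.8×1.3950 ≈ 5004 m/s.
Total Δv = 4670 + 5082 + 5004 = 14756 m/s.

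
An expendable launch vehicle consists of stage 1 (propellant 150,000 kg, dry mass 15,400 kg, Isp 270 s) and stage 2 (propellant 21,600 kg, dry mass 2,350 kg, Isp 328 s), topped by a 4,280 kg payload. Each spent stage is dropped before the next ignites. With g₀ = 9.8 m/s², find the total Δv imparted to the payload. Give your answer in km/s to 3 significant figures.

Δv ≈ 8.60 km/s

Ignition mass of stage 1 = 150,000+15,400 + 21,600+2,350 + 4,280 = 193,630 kg.
Stage 1: m₀ = 193,630 kg, m_f = 193,630 − 150,000 = 43,630 kg; Δv = 270×9.8×ln(4.438) = 2646.0×1.4902 ≈ 3943 m/s.
Stage 2: m₀ = 28,230 kg, m_f = 28,230 − 21,600 = 6,630 kg; Δv = 328×9.8×ln(4.258) = 3214.4×1.4488 ≈ 4657 m/s.
Total Δv = 3943 + 4657 = 8600 m/s.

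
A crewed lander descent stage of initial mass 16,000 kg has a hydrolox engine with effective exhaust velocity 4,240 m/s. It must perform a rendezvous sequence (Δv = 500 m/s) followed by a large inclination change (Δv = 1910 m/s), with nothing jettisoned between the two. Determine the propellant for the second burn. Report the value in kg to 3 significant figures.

propellant for the second burn ≈ 5160 kg

After the first burn: m = 16000 × exp(−500/4240.0) = 16000 × 0.88876 = 14,220.2 kg.
After the second burn: m = 14,220.2 × exp(−1910/4240.0) = 14,220.2 × 0.63733 = 9,062.96 kg.
Second-burn propellant = 14,220.2 − 9,062.96 = 5,157.24 kg.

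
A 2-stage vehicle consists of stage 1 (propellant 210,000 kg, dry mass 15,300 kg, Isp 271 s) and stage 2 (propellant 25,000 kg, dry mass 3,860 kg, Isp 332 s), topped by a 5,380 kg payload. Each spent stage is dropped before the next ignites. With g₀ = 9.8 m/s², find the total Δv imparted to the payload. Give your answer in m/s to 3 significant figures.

Ignition mass of stage 1 = 210,000+15,300 + 25,000+3,860 + 5,380 = 259,540 kg.
Stage 1: m₀ = 259,540 kg, m_f = 259,540 − 210,000 = 49,540 kg; Δv = 271×9.8×ln(5.239) = 2655.8×1.6561 ≈ 4398 m/s.
Stage 2: m₀ = 34,240 kg, m_f = 34,240 − 25,000 = 9,240 kg; Δv = 332×9.8×ln(3.706) = 3253.6×1.3099 ≈ 4262 m/s.
Total Δv = 4398 + 4262 = 8660 m/s.

Δv ≈ 8660 m/s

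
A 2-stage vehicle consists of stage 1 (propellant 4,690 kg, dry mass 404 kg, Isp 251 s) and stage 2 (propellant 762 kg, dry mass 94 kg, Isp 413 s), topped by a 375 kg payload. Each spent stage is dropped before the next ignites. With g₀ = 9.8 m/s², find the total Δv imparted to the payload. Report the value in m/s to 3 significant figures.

Ignition mass of stage 1 = 4,690+404 + 762+94 + 375 = 6,325 kg.
Stage 1: m₀ = 6,325 kg, m_f = 6,325 − 4,690 = 1,635 kg; Δv = 251×9.8×ln(3.869) = 2459.8×1.3529 ≈ 3328 m/s.
Stage 2: m₀ = 1,231 kg, m_f = 1,231 − 762 = 469 kg; Δv = 413×9.8×ln(2.625) = 4047.4×0.9650 ≈ 3906 m/s.
Total Δv = 3328 + 3906 = 7234 m/s.

Δv ≈ 7230 m/s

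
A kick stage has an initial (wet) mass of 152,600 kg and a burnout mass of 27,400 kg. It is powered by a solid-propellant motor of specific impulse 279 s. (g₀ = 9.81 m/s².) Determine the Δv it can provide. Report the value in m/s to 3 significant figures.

v_e = Isp · g₀ = 279 × 9.81 = 2737.0 m/s.
From the ideal rocket equation, Δv = v_e · ln(m₀/m_f) = 2737.0 × ln(5.569) = 2737.0 × 1.7173 ≈ 4700.2 m/s.

Δv ≈ 4700 m/s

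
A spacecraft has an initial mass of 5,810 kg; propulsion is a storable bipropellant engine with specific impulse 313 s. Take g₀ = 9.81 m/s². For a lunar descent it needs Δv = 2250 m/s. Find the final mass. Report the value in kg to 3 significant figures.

final mass ≈ 2790 kg

v_e = Isp · g₀ = 313 × 9.81 = 3070.5 m/s.
Using Δv = v_e ln(m₀/m_f): m₀/m_f = exp(Δv / v_e) = exp(2250 / 3070.5) = exp(0.7328) = 2.0808.
m_f = m₀ / 2.0808 = 5,810 / 2.0808 = 2,792.2 kg.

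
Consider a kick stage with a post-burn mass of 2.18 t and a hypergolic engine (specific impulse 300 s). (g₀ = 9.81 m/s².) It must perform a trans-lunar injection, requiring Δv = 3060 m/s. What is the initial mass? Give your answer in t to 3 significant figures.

v_e = Isp · g₀ = 300 × 9.81 = 2943.0 m/s.
Using Δv = v_e ln(m₀/m_f): m₀/m_f = exp(Δv / v_e) = exp(3060 / 2943.0) = exp(1.0398) = 2.8285.
m₀ = m_f × 2.8285 = 2.18 × 2.8285 = 6.16613 t.

initial mass ≈ 6.17 t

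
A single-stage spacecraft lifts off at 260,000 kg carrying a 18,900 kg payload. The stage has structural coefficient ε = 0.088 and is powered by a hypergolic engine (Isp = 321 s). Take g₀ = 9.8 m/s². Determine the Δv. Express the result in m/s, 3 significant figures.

Δv ≈ 5880 m/s

Stage wet mass = m₀ − payload = 260,000 − 18,900 = 241,100 kg.
Stage dry mass = ε × stage wet mass = 0.088 × 241,100 = 21,216.8 kg.
Burnout mass m_f = stage dry + payload = 21,216.8 + 18,900 = 40,116.8 kg.
v_e = Isp · g₀ = 321 × 9.8 = 3145.8 m/s.
Rocket equation: Δv = v_e · ln(260,000/40,116.8) = 3145.8 × ln(6.481) = 3145.8 × 1.8689 ≈ 5879 m/s.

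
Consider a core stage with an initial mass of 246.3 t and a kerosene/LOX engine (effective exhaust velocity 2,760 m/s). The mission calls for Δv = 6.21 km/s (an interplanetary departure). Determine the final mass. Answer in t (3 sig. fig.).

m₀/m_f = exp(Δv / v_e) = exp(6210 / 2760.0) = exp(2.2500) = 9.4877.
m_f = m₀ / 9.4877 = 246.3 / 9.4877 = 25.9599 t.

final mass ≈ 26.0 t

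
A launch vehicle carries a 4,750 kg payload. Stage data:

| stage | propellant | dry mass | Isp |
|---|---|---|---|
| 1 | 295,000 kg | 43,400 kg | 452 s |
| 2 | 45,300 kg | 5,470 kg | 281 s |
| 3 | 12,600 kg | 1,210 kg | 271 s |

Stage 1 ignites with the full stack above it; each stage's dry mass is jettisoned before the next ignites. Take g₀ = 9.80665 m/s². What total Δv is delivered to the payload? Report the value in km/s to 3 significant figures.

Ignition mass of stage 1 = 295,000+43,400 + 45,300+5,470 + 12,600+1,210 + 4,750 = 407,730 kg.
Stage 1: m₀ = 407,730 kg, m_f = 407,730 − 295,000 = 112,730 kg; Δv = 452×9.80665×ln(3.617) = 4432.6×1.2856 ≈ 5699 m/s.
Stage 2: m₀ = 69,330 kg, m_f = 69,330 − 45,300 = 24,030 kg; Δv = 281×9.80665×ln(2.885) = 2755.7×1.0596 ≈ 2920 m/s.
Stage 3: m₀ = 18,560 kg, m_f = 18,560 − 12,600 = 5,960 kg; Δv = 271×9.80665×ln(3.114) = 2657.6×1.1359 ≈ 3019 m/s.
Total Δv = 5699 + 2920 + 3019 = 11638 m/s.

Δv ≈ 11.6 km/s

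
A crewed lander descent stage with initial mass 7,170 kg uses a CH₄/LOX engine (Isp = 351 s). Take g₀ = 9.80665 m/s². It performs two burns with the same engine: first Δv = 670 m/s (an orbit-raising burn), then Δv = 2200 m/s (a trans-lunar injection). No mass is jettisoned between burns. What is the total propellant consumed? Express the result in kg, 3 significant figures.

v_e = Isp · g₀ = 351 × 9.80665 = 3442.1 m/s.
After the first burn: m = 7170 × exp(−670/3442.1) = 7170 × 0.82313 = 5,901.84 kg.
After the second burn: m = 5,901.84 × exp(−2200/3442.1) = 5,901.84 × 0.52775 = 3,114.7 kg.
Total propellant = m₀ − m_final = 7170 − 3,114.7 = 4,055.3 kg.

total propellant consumed ≈ 4060 kg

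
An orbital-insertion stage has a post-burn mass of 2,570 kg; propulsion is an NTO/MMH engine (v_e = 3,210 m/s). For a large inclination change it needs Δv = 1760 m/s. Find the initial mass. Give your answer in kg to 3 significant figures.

Rocket equation: m₀/m_f = exp(Δv / v_e) = exp(1760 / 3210.0) = exp(0.5483) = 1.7303.
m₀ = m_f × 1.7303 = 2,570 × 1.7303 = 4,446.87 kg.

initial mass ≈ 4450 kg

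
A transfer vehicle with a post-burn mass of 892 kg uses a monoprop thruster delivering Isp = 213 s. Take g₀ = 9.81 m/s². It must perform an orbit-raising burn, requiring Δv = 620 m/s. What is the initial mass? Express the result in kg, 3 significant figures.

initial mass ≈ 1200 kg

v_e = Isp · g₀ = 213 × 9.81 = 2089.5 m/s.
From the ideal rocket equation, m₀/m_f = exp(Δv / v_e) = exp(620 / 2089.5) = exp(0.2967) = 1.3454.
m₀ = m_f × 1.3454 = 892 × 1.3454 = 1,200.1 kg.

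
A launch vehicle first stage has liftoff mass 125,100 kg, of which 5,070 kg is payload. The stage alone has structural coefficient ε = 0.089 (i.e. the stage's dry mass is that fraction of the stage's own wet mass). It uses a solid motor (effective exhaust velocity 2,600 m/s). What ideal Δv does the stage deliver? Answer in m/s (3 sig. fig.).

Δv ≈ 5390 m/s

Stage wet mass = m₀ − payload = 125,100 − 5,070 = 120,030 kg.
Stage dry mass = ε × stage wet mass = 0.089 × 120,030 = 10,682.7 kg.
Burnout mass m_f = stage dry + payload = 10,682.7 + 5,070 = 15,752.7 kg.
Using Δv = v_e ln(m₀/m_f): Δv = v_e · ln(125,100/15,752.7) = 2600.0 × ln(7.941) = 2600.0 × 2.0721 ≈ 5387 m/s.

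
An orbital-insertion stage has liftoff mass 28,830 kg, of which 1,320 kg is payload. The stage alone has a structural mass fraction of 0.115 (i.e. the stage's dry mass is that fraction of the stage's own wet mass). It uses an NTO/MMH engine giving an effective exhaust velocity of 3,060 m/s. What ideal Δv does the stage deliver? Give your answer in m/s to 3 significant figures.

Δv ≈ 5690 m/s

Stage wet mass = m₀ − payload = 28,830 − 1,320 = 27,510 kg.
Stage dry mass = ε × stage wet mass = 0.115 × 27,510 = 3,163.65 kg.
Burnout mass m_f = stage dry + payload = 3,163.65 + 1,320 = 4,483.65 kg.
Δv = v_e · ln(28,830/4,483.65) = 3060.0 × ln(6.43) = 3060.0 × 1.8610 ≈ 5695 m/s.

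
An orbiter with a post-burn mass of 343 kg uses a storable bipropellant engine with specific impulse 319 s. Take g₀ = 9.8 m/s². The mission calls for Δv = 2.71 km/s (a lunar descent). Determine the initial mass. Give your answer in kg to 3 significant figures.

v_e = Isp · g₀ = 319 × 9.8 = 3126.2 m/s.
m₀/m_f = exp(Δv / v_e) = exp(2710 / 3126.2) = exp(0.8669) = 2.3794.
m₀ = m_f × 2.3794 = 343 × 2.3794 = 816.134 kg.

initial mass ≈ 816 kg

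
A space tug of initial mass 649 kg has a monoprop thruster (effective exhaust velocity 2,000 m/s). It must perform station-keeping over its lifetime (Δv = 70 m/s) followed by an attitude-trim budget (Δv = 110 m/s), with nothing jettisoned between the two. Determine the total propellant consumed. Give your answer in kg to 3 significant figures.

total propellant consumed ≈ 55.9 kg

After the first burn: m = 649 × exp(−70/2000.0) = 649 × 0.96561 = 626.681 kg.
After the second burn: m = 626.681 × exp(−110/2000.0) = 626.681 × 0.94649 = 593.147 kg.
Total propellant = m₀ − m_final = 649 − 593.147 = 55.853 kg.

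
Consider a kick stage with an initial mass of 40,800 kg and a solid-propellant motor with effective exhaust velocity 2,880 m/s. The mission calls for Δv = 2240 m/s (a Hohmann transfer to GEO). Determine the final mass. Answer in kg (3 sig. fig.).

m₀/m_f = exp(Δv / v_e) = exp(2240 / 2880.0) = exp(0.7778) = 2.1766.
m_f = m₀ / 2.1766 = 40,800 / 2.1766 = 18,744.8 kg.

final mass ≈ 18700 kg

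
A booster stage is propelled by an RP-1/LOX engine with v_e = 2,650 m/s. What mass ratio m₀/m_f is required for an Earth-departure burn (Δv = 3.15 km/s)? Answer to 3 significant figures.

Rocket equation: m₀/m_f = exp(Δv / v_e) = exp(3150 / 2650.0) = exp(1.1887) = 3.2827.

mass ratio ≈ 3.28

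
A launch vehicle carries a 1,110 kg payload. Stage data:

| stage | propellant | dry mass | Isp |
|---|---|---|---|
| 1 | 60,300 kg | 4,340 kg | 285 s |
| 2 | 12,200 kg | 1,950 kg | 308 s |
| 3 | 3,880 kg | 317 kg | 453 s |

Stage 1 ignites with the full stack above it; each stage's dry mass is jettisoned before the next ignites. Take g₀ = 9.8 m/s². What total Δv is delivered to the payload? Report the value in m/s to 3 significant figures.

Ignition mass of stage 1 = 60,300+4,340 + 12,200+1,950 + 3,880+317 + 1,110 = 84,097 kg.
Stage 1: m₀ = 84,097 kg, m_f = 84,097 − 60,300 = 23,797 kg; Δv = 285×9.8×ln(3.534) = 2793.0×1.2624 ≈ 3526 m/s.
Stage 2: m₀ = 19,457 kg, m_f = 19,457 − 12,200 = 7,257 kg; Δv = 308×9.8×ln(2.681) = 3018.4×0.9862 ≈ 2977 m/s.
Stage 3: m₀ = 5,307 kg, m_f = 5,307 − 3,880 = 1,427 kg; Δv = 453×9.8×ln(3.719) = 4439.4×1.3135 ≈ 5831 m/s.
Total Δv = 3526 + 2977 + 5831 = 12334 m/s.

Δv ≈ 12300 m/s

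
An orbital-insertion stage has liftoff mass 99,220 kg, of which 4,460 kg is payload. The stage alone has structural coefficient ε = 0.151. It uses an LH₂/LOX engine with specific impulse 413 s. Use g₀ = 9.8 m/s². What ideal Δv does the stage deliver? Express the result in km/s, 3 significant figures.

Stage wet mass = m₀ − payload = 99,220 − 4,460 = 94,760 kg.
Stage dry mass = ε × stage wet mass = 0.151 × 94,760 = 14,308.8 kg.
Burnout mass m_f = stage dry + payload = 14,308.8 + 4,460 = 18,768.8 kg.
v_e = Isp · g₀ = 413 × 9.8 = 4047.4 m/s.
By the Tsiolkovsky rocket equation, Δv = v_e · ln(99,220/18,768.8) = 4047.4 × ln(5.286) = 4047.4 × 1.6651 ≈ 6740 m/s.

Δv ≈ 6.74 km/s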